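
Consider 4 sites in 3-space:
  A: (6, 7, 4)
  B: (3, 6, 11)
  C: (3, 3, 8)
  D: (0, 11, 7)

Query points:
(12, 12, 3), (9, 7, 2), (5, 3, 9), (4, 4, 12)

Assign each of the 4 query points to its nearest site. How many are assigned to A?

2

(12, 12, 3) — d² to each: A:62, B:181, C:187, D:161 → nearest is A
(9, 7, 2) — d² to each: A:13, B:118, C:88, D:122 → nearest is A
(5, 3, 9) — d² to each: A:42, B:17, C:5, D:93 → nearest is C
(4, 4, 12) — d² to each: A:77, B:6, C:18, D:90 → nearest is B
2 of the 4 points have A as nearest.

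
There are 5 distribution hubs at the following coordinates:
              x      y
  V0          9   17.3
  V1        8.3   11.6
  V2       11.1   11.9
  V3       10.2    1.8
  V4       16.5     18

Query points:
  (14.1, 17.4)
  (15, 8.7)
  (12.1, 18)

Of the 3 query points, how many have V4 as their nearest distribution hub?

(14.1, 17.4) — d² to each: V0:26.02, V1:67.28, V2:39.25, V3:258.57, V4:6.12 → nearest is V4
(15, 8.7) — d² to each: V0:109.96, V1:53.3, V2:25.45, V3:70.65, V4:88.74 → nearest is V2
(12.1, 18) — d² to each: V0:10.1, V1:55.4, V2:38.21, V3:266.05, V4:19.36 → nearest is V0
1 of the 3 points has V4 as nearest.

1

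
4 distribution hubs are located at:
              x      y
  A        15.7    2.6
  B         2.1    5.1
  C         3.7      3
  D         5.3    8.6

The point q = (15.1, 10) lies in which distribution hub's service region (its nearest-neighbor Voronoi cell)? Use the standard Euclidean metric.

A

Compare squared distances (the ordering matches that of the actual distances):
|qA|² = (15.1−15.7)² + (10−2.6)² = 0.36 + 54.76 = 55.12
|qB|² = (15.1−2.1)² + (10−5.1)² = 169 + 24.01 = 193.01
|qC|² = (15.1−3.7)² + (10−3)² = 129.96 + 49 = 178.96
|qD|² = (15.1−5.3)² + (10−8.6)² = 96.04 + 1.96 = 98
A is nearest.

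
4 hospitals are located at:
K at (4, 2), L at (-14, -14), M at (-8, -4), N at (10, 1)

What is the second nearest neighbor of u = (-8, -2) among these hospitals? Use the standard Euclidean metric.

K

Since √ is increasing, it suffices to compare squared distances:
|uK|² = (-8−4)² + (-2−2)² = 144 + 16 = 160
|uL|² = (-8−(-14))² + (-2−(-14))² = 36 + 144 = 180
|uM|² = (-8−(-8))² + (-2−(-4))² = 0 + 4 = 4
|uN|² = (-8−10)² + (-2−1)² = 324 + 9 = 333
Sorted ascending: M, K, L, … — the second-nearest is K.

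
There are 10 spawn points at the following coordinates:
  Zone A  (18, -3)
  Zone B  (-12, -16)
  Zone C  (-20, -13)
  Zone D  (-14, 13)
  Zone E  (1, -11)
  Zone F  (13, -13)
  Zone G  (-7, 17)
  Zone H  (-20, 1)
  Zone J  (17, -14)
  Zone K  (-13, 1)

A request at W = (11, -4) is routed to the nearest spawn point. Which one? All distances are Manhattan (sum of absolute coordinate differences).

Zone A

d(W, Zone A) = 7 + 1 = 8
d(W, Zone B) = 23 + 12 = 35
d(W, Zone C) = 31 + 9 = 40
d(W, Zone D) = 25 + 17 = 42
d(W, Zone E) = 10 + 7 = 17
d(W, Zone F) = 2 + 9 = 11
d(W, Zone G) = 18 + 21 = 39
d(W, Zone H) = 31 + 5 = 36
d(W, Zone J) = 6 + 10 = 16
d(W, Zone K) = 24 + 5 = 29
Zone A is nearest.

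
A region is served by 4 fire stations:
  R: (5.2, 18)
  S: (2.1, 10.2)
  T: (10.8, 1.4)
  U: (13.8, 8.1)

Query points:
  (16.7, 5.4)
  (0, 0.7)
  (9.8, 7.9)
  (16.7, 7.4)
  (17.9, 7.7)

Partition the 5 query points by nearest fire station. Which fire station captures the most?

U

(16.7, 5.4) — d² to each: R:291.01, S:236.2, T:50.81, U:15.7 → nearest is U
(0, 0.7) — d² to each: R:326.33, S:94.66, T:117.13, U:245.2 → nearest is S
(9.8, 7.9) — d² to each: R:123.17, S:64.58, T:43.25, U:16.04 → nearest is U
(16.7, 7.4) — d² to each: R:244.61, S:221, T:70.81, U:8.9 → nearest is U
(17.9, 7.7) — d² to each: R:267.38, S:255.89, T:90.1, U:16.97 → nearest is U
Tally — S:1, U:4. U captures the most (4).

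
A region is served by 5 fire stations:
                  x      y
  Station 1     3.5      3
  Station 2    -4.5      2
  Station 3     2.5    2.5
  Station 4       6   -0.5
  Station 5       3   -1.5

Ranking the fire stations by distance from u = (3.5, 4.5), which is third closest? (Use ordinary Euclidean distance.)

Station 4

Since √ is increasing, it suffices to compare squared distances:
d²(u, Station 1) = (3.5−3.5)² + (4.5−3)² = 0 + 2.25 = 2.25
d²(u, Station 2) = (3.5−(-4.5))² + (4.5−2)² = 64 + 6.25 = 70.25
d²(u, Station 3) = (3.5−2.5)² + (4.5−2.5)² = 1 + 4 = 5
d²(u, Station 4) = (3.5−6)² + (4.5−(-0.5))² = 6.25 + 25 = 31.25
d²(u, Station 5) = (3.5−3)² + (4.5−(-1.5))² = 0.25 + 36 = 36.25
Sorted ascending: Station 1, Station 3, Station 4, Station 5, … — the third-nearest is Station 4.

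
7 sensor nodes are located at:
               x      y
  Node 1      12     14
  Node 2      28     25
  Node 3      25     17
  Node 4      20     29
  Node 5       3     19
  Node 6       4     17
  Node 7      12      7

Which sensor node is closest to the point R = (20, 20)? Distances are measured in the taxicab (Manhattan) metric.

Node 3

d(R, Node 1) = |20−12| + |20−14| = 8 + 6 = 14
d(R, Node 2) = |20−28| + |20−25| = 8 + 5 = 13
d(R, Node 3) = |20−25| + |20−17| = 5 + 3 = 8
d(R, Node 4) = |20−20| + |20−29| = 0 + 9 = 9
d(R, Node 5) = |20−3| + |20−19| = 17 + 1 = 18
d(R, Node 6) = |20−4| + |20−17| = 16 + 3 = 19
d(R, Node 7) = |20−12| + |20−7| = 8 + 13 = 21
Minimum is at Node 3.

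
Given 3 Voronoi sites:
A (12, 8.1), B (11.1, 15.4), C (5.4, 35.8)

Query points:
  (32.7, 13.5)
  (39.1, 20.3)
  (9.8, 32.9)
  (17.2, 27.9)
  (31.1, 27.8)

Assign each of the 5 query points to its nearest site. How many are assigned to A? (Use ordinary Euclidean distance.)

1

(32.7, 13.5) — d² to each: A:457.65, B:470.17, C:1242.58 → nearest is A
(39.1, 20.3) — d² to each: A:883.25, B:808.01, C:1375.94 → nearest is B
(9.8, 32.9) — d² to each: A:619.88, B:307.94, C:27.77 → nearest is C
(17.2, 27.9) — d² to each: A:419.08, B:193.46, C:201.65 → nearest is B
(31.1, 27.8) — d² to each: A:752.9, B:553.76, C:724.49 → nearest is B
1 of the 5 points has A as nearest.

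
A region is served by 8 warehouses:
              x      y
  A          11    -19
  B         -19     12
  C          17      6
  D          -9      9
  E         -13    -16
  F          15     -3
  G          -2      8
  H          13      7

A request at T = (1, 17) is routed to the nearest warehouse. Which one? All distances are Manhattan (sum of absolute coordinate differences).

G

d(T,A) = 10 + 36 = 46
d(T,B) = 20 + 5 = 25
d(T,C) = 16 + 11 = 27
d(T,D) = 10 + 8 = 18
d(T,E) = 14 + 33 = 47
d(T,F) = 14 + 20 = 34
d(T,G) = 3 + 9 = 12
d(T,H) = 12 + 10 = 22
The smallest is to G, so T lies in the Voronoi region of G.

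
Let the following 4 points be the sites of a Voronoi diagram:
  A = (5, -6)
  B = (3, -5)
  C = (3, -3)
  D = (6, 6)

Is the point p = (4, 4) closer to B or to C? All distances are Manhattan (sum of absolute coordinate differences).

d(p,B) = |4−3| + |4−(-5)| = 1 + 9 = 10
d(p,C) = |4−3| + |4−(-3)| = 1 + 7 = 8
10 > 8, so C is closer.

C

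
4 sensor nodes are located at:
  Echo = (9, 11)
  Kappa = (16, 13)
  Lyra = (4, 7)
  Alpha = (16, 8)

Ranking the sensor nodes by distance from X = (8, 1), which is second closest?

Compare squared distances (the ordering matches that of the actual distances):
d²(X, Echo) = (8−9)² + (1−11)² = 1 + 100 = 101
d²(X, Kappa) = (8−16)² + (1−13)² = 64 + 144 = 208
d²(X, Lyra) = (8−4)² + (1−7)² = 16 + 36 = 52
d²(X, Alpha) = (8−16)² + (1−8)² = 64 + 49 = 113
Sorted ascending: Lyra, Echo, Alpha, … — the second-nearest is Echo.

Echo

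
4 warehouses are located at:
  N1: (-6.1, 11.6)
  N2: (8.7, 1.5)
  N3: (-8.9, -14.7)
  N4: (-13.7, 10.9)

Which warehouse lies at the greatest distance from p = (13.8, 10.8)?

Compare squared distances (the ordering matches that of the actual distances):
|pN1|² = (13.8−(-6.1))² + (10.8−11.6)² = 396.01 + 0.64 = 396.65
|pN2|² = (13.8−8.7)² + (10.8−1.5)² = 26.01 + 86.49 = 112.5
|pN3|² = (13.8−(-8.9))² + (10.8−(-14.7))² = 515.29 + 650.25 = 1165.54
|pN4|² = (13.8−(-13.7))² + (10.8−10.9)² = 756.25 + 0.01 = 756.26
The largest is to N3.

N3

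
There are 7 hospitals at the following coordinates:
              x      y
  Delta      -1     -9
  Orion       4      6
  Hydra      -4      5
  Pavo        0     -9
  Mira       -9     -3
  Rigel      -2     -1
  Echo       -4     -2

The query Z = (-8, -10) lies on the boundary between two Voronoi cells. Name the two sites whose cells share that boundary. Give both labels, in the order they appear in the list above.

Squared distances from Z to each site:
d²(Z, Delta) = (-8−(-1))² + (-10−(-9))² = 49 + 1 = 50
d²(Z, Orion) = (-8−4)² + (-10−6)² = 144 + 256 = 400
d²(Z, Hydra) = (-8−(-4))² + (-10−5)² = 16 + 225 = 241
d²(Z, Pavo) = (-8−0)² + (-10−(-9))² = 64 + 1 = 65
d²(Z, Mira) = (-8−(-9))² + (-10−(-3))² = 1 + 49 = 50
d²(Z, Rigel) = (-8−(-2))² + (-10−(-1))² = 36 + 81 = 117
d²(Z, Echo) = (-8−(-4))² + (-10−(-2))² = 16 + 64 = 80
Z is equidistant from Delta and Mira (both at squared distance 50), and every other site is strictly farther — so Z lies on the Delta–Mira Voronoi edge.

Delta and Mira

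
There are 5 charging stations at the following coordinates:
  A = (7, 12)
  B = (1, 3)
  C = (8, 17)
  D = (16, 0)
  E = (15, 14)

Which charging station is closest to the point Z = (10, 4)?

D

Compare squared distances (the ordering matches that of the actual distances):
|ZA|² = (10−7)² + (4−12)² = 9 + 64 = 73
|ZB|² = (10−1)² + (4−3)² = 81 + 1 = 82
|ZC|² = (10−8)² + (4−17)² = 4 + 169 = 173
|ZD|² = (10−16)² + (4−0)² = 36 + 16 = 52
|ZE|² = (10−15)² + (4−14)² = 25 + 100 = 125
The smallest is to D, so Z lies in the Voronoi region of D.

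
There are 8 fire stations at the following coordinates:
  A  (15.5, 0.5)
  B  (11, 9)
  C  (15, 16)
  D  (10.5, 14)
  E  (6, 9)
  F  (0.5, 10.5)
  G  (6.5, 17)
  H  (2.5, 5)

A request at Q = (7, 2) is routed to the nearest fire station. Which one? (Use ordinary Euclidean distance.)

H

Since √ is increasing, it suffices to compare squared distances:
|QA|² = 72.25 + 2.25 = 74.5
|QB|² = 16 + 49 = 65
|QC|² = 64 + 196 = 260
|QD|² = 12.25 + 144 = 156.25
|QE|² = 1 + 49 = 50
|QF|² = 42.25 + 72.25 = 114.5
|QG|² = 0.25 + 225 = 225.25
|QH|² = 20.25 + 9 = 29.25
H is nearest.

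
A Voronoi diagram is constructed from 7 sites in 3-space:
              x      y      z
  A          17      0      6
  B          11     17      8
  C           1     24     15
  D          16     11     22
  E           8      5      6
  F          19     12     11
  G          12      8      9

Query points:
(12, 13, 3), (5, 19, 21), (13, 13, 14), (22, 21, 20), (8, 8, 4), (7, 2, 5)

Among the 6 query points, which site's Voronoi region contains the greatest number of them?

E

(12, 13, 3) — d² to each: A:203, B:42, C:386, D:381, E:89, F:114, G:61 → nearest is B
(5, 19, 21) — d² to each: A:730, B:209, C:77, D:186, E:430, F:345, G:314 → nearest is C
(13, 13, 14) — d² to each: A:249, B:56, C:266, D:77, E:153, F:46, G:51 → nearest is F
(22, 21, 20) — d² to each: A:662, B:281, C:475, D:140, E:648, F:171, G:390 → nearest is D
(8, 8, 4) — d² to each: A:149, B:106, C:426, D:397, E:13, F:186, G:41 → nearest is E
(7, 2, 5) — d² to each: A:105, B:250, C:620, D:451, E:11, F:280, G:77 → nearest is E
Tally — B:1, C:1, D:1, E:2, F:1. E captures the most (2).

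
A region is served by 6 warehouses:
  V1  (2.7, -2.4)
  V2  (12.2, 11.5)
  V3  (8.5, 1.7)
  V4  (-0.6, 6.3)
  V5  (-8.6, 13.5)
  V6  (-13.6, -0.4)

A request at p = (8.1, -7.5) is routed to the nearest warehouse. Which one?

V1

Compare squared distances (the ordering matches that of the actual distances):
|pV1|² = 29.16 + 26.01 = 55.17
|pV2|² = 16.81 + 361 = 377.81
|pV3|² = 0.16 + 84.64 = 84.8
|pV4|² = 75.69 + 190.44 = 266.13
|pV5|² = 278.89 + 441 = 719.89
|pV6|² = 470.89 + 50.41 = 521.3
V1 is nearest.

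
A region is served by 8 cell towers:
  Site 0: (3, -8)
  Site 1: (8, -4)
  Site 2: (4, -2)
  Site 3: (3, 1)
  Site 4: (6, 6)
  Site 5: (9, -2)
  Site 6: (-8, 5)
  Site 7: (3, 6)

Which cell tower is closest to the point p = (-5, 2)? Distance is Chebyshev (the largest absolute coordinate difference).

Site 6

d(p, Site 0) = max(8, 10) = 10
d(p, Site 1) = max(13, 6) = 13
d(p, Site 2) = max(9, 4) = 9
d(p, Site 3) = max(8, 1) = 8
d(p, Site 4) = max(11, 4) = 11
d(p, Site 5) = max(14, 4) = 14
d(p, Site 6) = max(3, 3) = 3
d(p, Site 7) = max(8, 4) = 8
Minimum is at Site 6.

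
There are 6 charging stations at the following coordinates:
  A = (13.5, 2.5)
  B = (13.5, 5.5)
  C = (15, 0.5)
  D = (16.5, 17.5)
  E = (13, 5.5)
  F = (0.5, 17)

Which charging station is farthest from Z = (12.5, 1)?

Since √ is increasing, it suffices to compare squared distances:
|ZA|² = (12.5−13.5)² + (1−2.5)² = 1 + 2.25 = 3.25
|ZB|² = (12.5−13.5)² + (1−5.5)² = 1 + 20.25 = 21.25
|ZC|² = (12.5−15)² + (1−0.5)² = 6.25 + 0.25 = 6.5
|ZD|² = (12.5−16.5)² + (1−17.5)² = 16 + 272.25 = 288.25
|ZE|² = (12.5−13)² + (1−5.5)² = 0.25 + 20.25 = 20.5
|ZF|² = (12.5−0.5)² + (1−17)² = 144 + 256 = 400
The largest is to F.

F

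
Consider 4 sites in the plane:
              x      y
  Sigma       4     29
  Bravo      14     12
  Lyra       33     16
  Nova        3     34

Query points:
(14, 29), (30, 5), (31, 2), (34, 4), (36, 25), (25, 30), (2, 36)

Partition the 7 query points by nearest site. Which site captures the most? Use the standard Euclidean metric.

(14, 29) — d² to each: Sigma:100, Bravo:289, Lyra:530, Nova:146 → nearest is Sigma
(30, 5) — d² to each: Sigma:1252, Bravo:305, Lyra:130, Nova:1570 → nearest is Lyra
(31, 2) — d² to each: Sigma:1458, Bravo:389, Lyra:200, Nova:1808 → nearest is Lyra
(34, 4) — d² to each: Sigma:1525, Bravo:464, Lyra:145, Nova:1861 → nearest is Lyra
(36, 25) — d² to each: Sigma:1040, Bravo:653, Lyra:90, Nova:1170 → nearest is Lyra
(25, 30) — d² to each: Sigma:442, Bravo:445, Lyra:260, Nova:500 → nearest is Lyra
(2, 36) — d² to each: Sigma:53, Bravo:720, Lyra:1361, Nova:5 → nearest is Nova
Tally — Sigma:1, Lyra:5, Nova:1. Lyra captures the most (5).

Lyra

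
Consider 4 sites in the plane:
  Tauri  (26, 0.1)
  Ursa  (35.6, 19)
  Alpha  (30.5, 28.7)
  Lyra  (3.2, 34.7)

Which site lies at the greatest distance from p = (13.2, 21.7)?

Squared Euclidean distances:
d²(p, Tauri) = (13.2−26)² + (21.7−0.1)² = 163.84 + 466.56 = 630.4
d²(p, Ursa) = (13.2−35.6)² + (21.7−19)² = 501.76 + 7.29 = 509.05
d²(p, Alpha) = (13.2−30.5)² + (21.7−28.7)² = 299.29 + 49 = 348.29
d²(p, Lyra) = (13.2−3.2)² + (21.7−34.7)² = 100 + 169 = 269
The largest is to Tauri.

Tauri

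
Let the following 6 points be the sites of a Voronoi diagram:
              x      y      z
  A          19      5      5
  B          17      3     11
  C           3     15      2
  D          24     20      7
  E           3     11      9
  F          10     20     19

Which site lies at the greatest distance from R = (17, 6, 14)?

Since √ is increasing, it suffices to compare squared distances:
|RA|² = (17−19)² + (6−5)² + (14−5)² = 4 + 1 + 81 = 86
|RB|² = (17−17)² + (6−3)² + (14−11)² = 0 + 9 + 9 = 18
|RC|² = (17−3)² + (6−15)² + (14−2)² = 196 + 81 + 144 = 421
|RD|² = (17−24)² + (6−20)² + (14−7)² = 49 + 196 + 49 = 294
|RE|² = (17−3)² + (6−11)² + (14−9)² = 196 + 25 + 25 = 246
|RF|² = (17−10)² + (6−20)² + (14−19)² = 49 + 196 + 25 = 270
The largest is to C.

C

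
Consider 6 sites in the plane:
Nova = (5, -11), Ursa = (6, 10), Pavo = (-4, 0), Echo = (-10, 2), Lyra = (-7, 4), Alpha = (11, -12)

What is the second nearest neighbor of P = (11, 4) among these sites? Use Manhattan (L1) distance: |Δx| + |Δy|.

Alpha

d(P, Nova) = |11−5| + |4−(-11)| = 6 + 15 = 21
d(P, Ursa) = |11−6| + |4−10| = 5 + 6 = 11
d(P, Pavo) = |11−(-4)| + |4−0| = 15 + 4 = 19
d(P, Echo) = |11−(-10)| + |4−2| = 21 + 2 = 23
d(P, Lyra) = |11−(-7)| + |4−4| = 18 + 0 = 18
d(P, Alpha) = |11−11| + |4−(-12)| = 0 + 16 = 16
Sorted ascending: Ursa, Alpha, Lyra, … — the second-nearest is Alpha.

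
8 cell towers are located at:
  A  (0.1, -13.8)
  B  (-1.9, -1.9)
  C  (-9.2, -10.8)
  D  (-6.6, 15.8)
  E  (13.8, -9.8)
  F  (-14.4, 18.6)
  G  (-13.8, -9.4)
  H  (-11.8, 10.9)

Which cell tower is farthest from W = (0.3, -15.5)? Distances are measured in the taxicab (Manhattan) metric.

F

d(W,A) = |0.3−0.1| + |-15.5−(-13.8)| = 0.2 + 1.7 = 1.9
d(W,B) = |0.3−(-1.9)| + |-15.5−(-1.9)| = 2.2 + 13.6 = 15.8
d(W,C) = |0.3−(-9.2)| + |-15.5−(-10.8)| = 9.5 + 4.7 = 14.2
d(W,D) = |0.3−(-6.6)| + |-15.5−15.8| = 6.9 + 31.3 = 38.2
d(W,E) = |0.3−13.8| + |-15.5−(-9.8)| = 13.5 + 5.7 = 19.2
d(W,F) = |0.3−(-14.4)| + |-15.5−18.6| = 14.7 + 34.1 = 48.8
d(W,G) = |0.3−(-13.8)| + |-15.5−(-9.4)| = 14.1 + 6.1 = 20.2
d(W,H) = |0.3−(-11.8)| + |-15.5−10.9| = 12.1 + 26.4 = 38.5
The largest is to F.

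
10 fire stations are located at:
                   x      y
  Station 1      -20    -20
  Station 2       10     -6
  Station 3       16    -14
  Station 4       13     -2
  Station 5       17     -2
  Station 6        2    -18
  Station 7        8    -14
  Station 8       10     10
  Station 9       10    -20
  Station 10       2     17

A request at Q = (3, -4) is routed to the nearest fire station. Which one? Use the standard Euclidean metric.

Station 2

Since √ is increasing, it suffices to compare squared distances:
d²(Q, Station 1) = (3−(-20))² + (-4−(-20))² = 529 + 256 = 785
d²(Q, Station 2) = (3−10)² + (-4−(-6))² = 49 + 4 = 53
d²(Q, Station 3) = (3−16)² + (-4−(-14))² = 169 + 100 = 269
d²(Q, Station 4) = (3−13)² + (-4−(-2))² = 100 + 4 = 104
d²(Q, Station 5) = (3−17)² + (-4−(-2))² = 196 + 4 = 200
d²(Q, Station 6) = (3−2)² + (-4−(-18))² = 1 + 196 = 197
d²(Q, Station 7) = (3−8)² + (-4−(-14))² = 25 + 100 = 125
d²(Q, Station 8) = (3−10)² + (-4−10)² = 49 + 196 = 245
d²(Q, Station 9) = (3−10)² + (-4−(-20))² = 49 + 256 = 305
d²(Q, Station 10) = (3−2)² + (-4−17)² = 1 + 441 = 442
Minimum is at Station 2.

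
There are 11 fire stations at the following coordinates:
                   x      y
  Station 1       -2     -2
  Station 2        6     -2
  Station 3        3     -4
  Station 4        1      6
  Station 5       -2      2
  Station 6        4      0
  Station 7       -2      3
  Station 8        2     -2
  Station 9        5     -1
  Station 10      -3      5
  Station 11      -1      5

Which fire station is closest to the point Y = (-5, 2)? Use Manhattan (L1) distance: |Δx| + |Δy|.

d(Y, Station 1) = |-5−(-2)| + |2−(-2)| = 3 + 4 = 7
d(Y, Station 2) = |-5−6| + |2−(-2)| = 11 + 4 = 15
d(Y, Station 3) = |-5−3| + |2−(-4)| = 8 + 6 = 14
d(Y, Station 4) = |-5−1| + |2−6| = 6 + 4 = 10
d(Y, Station 5) = |-5−(-2)| + |2−2| = 3 + 0 = 3
d(Y, Station 6) = |-5−4| + |2−0| = 9 + 2 = 11
d(Y, Station 7) = |-5−(-2)| + |2−3| = 3 + 1 = 4
d(Y, Station 8) = |-5−2| + |2−(-2)| = 7 + 4 = 11
d(Y, Station 9) = |-5−5| + |2−(-1)| = 10 + 3 = 13
d(Y, Station 10) = |-5−(-3)| + |2−5| = 2 + 3 = 5
d(Y, Station 11) = |-5−(-1)| + |2−5| = 4 + 3 = 7
Minimum is at Station 5.

Station 5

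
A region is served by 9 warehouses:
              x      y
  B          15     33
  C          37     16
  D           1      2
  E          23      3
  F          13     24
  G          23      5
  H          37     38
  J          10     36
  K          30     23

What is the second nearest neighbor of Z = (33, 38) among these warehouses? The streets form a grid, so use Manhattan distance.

d(Z,B) = |33−15| + |38−33| = 18 + 5 = 23
d(Z,C) = |33−37| + |38−16| = 4 + 22 = 26
d(Z,D) = |33−1| + |38−2| = 32 + 36 = 68
d(Z,E) = |33−23| + |38−3| = 10 + 35 = 45
d(Z,F) = |33−13| + |38−24| = 20 + 14 = 34
d(Z,G) = |33−23| + |38−5| = 10 + 33 = 43
d(Z,H) = |33−37| + |38−38| = 4 + 0 = 4
d(Z,J) = |33−10| + |38−36| = 23 + 2 = 25
d(Z,K) = |33−30| + |38−23| = 3 + 15 = 18
Sorted ascending: H, K, B, … — the second-nearest is K.

K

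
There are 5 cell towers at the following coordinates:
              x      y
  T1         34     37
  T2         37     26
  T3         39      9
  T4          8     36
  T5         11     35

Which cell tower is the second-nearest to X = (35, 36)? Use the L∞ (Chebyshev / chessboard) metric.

d(X,T1) = max(1, 1) = 1
d(X,T2) = max(2, 10) = 10
d(X,T3) = max(4, 27) = 27
d(X,T4) = max(27, 0) = 27
d(X,T5) = max(24, 1) = 24
Sorted ascending: T1, T2, T5, … — the second-nearest is T2.

T2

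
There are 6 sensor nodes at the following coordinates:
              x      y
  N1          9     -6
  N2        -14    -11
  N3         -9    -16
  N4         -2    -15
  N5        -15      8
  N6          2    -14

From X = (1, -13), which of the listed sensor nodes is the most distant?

Compare squared distances (the ordering matches that of the actual distances):
|XN1|² = (1−9)² + (-13−(-6))² = 64 + 49 = 113
|XN2|² = (1−(-14))² + (-13−(-11))² = 225 + 4 = 229
|XN3|² = (1−(-9))² + (-13−(-16))² = 100 + 9 = 109
|XN4|² = (1−(-2))² + (-13−(-15))² = 9 + 4 = 13
|XN5|² = (1−(-15))² + (-13−8)² = 256 + 441 = 697
|XN6|² = (1−2)² + (-13−(-14))² = 1 + 1 = 2
The largest is to N5.

N5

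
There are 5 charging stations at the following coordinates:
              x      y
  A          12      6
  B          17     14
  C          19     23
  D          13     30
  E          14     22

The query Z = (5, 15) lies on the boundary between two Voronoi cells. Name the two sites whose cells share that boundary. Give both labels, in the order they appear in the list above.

Squared distances from Z to each site:
|ZA|² = (5−12)² + (15−6)² = 49 + 81 = 130
|ZB|² = (5−17)² + (15−14)² = 144 + 1 = 145
|ZC|² = (5−19)² + (15−23)² = 196 + 64 = 260
|ZD|² = (5−13)² + (15−30)² = 64 + 225 = 289
|ZE|² = (5−14)² + (15−22)² = 81 + 49 = 130
Z is equidistant from A and E (both at squared distance 130), and every other site is strictly farther — so Z lies on the A–E Voronoi edge.

A and E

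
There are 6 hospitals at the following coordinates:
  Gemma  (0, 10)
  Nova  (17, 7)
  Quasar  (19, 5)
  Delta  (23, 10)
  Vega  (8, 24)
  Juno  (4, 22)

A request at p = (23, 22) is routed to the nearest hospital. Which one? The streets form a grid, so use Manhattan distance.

Delta

d(p, Gemma) = |23−0| + |22−10| = 23 + 12 = 35
d(p, Nova) = |23−17| + |22−7| = 6 + 15 = 21
d(p, Quasar) = |23−19| + |22−5| = 4 + 17 = 21
d(p, Delta) = |23−23| + |22−10| = 0 + 12 = 12
d(p, Vega) = |23−8| + |22−24| = 15 + 2 = 17
d(p, Juno) = |23−4| + |22−22| = 19 + 0 = 19
The smallest is to Delta, so p lies in the Voronoi region of Delta.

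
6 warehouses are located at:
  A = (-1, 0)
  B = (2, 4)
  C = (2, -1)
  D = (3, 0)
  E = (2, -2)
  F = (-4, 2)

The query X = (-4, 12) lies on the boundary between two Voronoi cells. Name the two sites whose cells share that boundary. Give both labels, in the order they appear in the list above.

Squared distances from X to each site:
|XA|² = (-4−(-1))² + (12−0)² = 9 + 144 = 153
|XB|² = (-4−2)² + (12−4)² = 36 + 64 = 100
|XC|² = (-4−2)² + (12−(-1))² = 36 + 169 = 205
|XD|² = (-4−3)² + (12−0)² = 49 + 144 = 193
|XE|² = (-4−2)² + (12−(-2))² = 36 + 196 = 232
|XF|² = (-4−(-4))² + (12−2)² = 0 + 100 = 100
X is equidistant from B and F (both at squared distance 100), and every other site is strictly farther — so X lies on the B–F Voronoi edge.

B and F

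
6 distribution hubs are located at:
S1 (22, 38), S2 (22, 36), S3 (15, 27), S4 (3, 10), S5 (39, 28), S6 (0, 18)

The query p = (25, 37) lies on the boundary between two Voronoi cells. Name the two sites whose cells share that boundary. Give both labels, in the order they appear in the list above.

Squared distances from p to each site:
|pS1|² = (25−22)² + (37−38)² = 9 + 1 = 10
|pS2|² = (25−22)² + (37−36)² = 9 + 1 = 10
|pS3|² = (25−15)² + (37−27)² = 100 + 100 = 200
|pS4|² = (25−3)² + (37−10)² = 484 + 729 = 1213
|pS5|² = (25−39)² + (37−28)² = 196 + 81 = 277
|pS6|² = (25−0)² + (37−18)² = 625 + 361 = 986
p is equidistant from S1 and S2 (both at squared distance 10), and every other site is strictly farther — so p lies on the S1–S2 Voronoi edge.

S1 and S2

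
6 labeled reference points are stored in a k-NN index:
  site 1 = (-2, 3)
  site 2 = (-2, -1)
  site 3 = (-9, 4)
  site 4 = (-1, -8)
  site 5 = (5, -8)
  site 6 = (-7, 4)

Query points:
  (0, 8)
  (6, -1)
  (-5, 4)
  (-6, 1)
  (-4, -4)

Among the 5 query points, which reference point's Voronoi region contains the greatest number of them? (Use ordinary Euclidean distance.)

(0, 8) — d² to each: site 1:29, site 2:85, site 3:97, site 4:257, site 5:281, site 6:65 → nearest is site 1
(6, -1) — d² to each: site 1:80, site 2:64, site 3:250, site 4:98, site 5:50, site 6:194 → nearest is site 5
(-5, 4) — d² to each: site 1:10, site 2:34, site 3:16, site 4:160, site 5:244, site 6:4 → nearest is site 6
(-6, 1) — d² to each: site 1:20, site 2:20, site 3:18, site 4:106, site 5:202, site 6:10 → nearest is site 6
(-4, -4) — d² to each: site 1:53, site 2:13, site 3:89, site 4:25, site 5:97, site 6:73 → nearest is site 2
Tally — site 1:1, site 2:1, site 5:1, site 6:2. site 6 captures the most (2).

site 6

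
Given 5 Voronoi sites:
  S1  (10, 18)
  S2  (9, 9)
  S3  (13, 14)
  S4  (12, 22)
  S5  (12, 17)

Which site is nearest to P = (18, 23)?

S4

Compare squared distances (the ordering matches that of the actual distances):
|PS1|² = (18−10)² + (23−18)² = 64 + 25 = 89
|PS2|² = (18−9)² + (23−9)² = 81 + 196 = 277
|PS3|² = (18−13)² + (23−14)² = 25 + 81 = 106
|PS4|² = (18−12)² + (23−22)² = 36 + 1 = 37
|PS5|² = (18−12)² + (23−17)² = 36 + 36 = 72
Minimum is at S4.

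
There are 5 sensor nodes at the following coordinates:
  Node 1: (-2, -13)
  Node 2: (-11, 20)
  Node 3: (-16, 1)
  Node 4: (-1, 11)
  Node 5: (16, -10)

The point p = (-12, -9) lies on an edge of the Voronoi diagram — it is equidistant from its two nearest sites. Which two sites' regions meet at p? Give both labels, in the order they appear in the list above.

Squared distances from p to each site:
d²(p, Node 1) = (-12−(-2))² + (-9−(-13))² = 100 + 16 = 116
d²(p, Node 2) = (-12−(-11))² + (-9−20)² = 1 + 841 = 842
d²(p, Node 3) = (-12−(-16))² + (-9−1)² = 16 + 100 = 116
d²(p, Node 4) = (-12−(-1))² + (-9−11)² = 121 + 400 = 521
d²(p, Node 5) = (-12−16)² + (-9−(-10))² = 784 + 1 = 785
p is equidistant from Node 1 and Node 3 (both at squared distance 116), and every other site is strictly farther — so p lies on the Node 1–Node 3 Voronoi edge.

Node 1 and Node 3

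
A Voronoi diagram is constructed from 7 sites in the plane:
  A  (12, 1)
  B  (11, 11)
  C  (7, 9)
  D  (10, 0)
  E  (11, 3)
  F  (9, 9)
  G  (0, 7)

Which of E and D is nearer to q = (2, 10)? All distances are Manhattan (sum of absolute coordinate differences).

d(q,E) = |2−11| + |10−3| = 9 + 7 = 16
d(q,D) = |2−10| + |10−0| = 8 + 10 = 18
16 < 18, so E is closer.

E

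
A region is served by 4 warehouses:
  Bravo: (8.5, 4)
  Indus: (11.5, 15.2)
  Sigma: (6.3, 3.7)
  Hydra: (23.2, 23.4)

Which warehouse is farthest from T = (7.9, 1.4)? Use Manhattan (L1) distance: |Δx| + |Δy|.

d(T, Bravo) = |7.9−8.5| + |1.4−4| = 0.6 + 2.6 = 3.2
d(T, Indus) = |7.9−11.5| + |1.4−15.2| = 3.6 + 13.8 = 17.4
d(T, Sigma) = |7.9−6.3| + |1.4−3.7| = 1.6 + 2.3 = 3.9
d(T, Hydra) = |7.9−23.2| + |1.4−23.4| = 15.3 + 22 = 37.3
The largest is to Hydra.

Hydra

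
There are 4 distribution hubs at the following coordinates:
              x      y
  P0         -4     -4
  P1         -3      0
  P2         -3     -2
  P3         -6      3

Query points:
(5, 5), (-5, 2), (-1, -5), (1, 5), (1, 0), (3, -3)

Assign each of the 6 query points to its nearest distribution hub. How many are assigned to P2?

(5, 5) — d² to each: P0:162, P1:89, P2:113, P3:125 → nearest is P1
(-5, 2) — d² to each: P0:37, P1:8, P2:20, P3:2 → nearest is P3
(-1, -5) — d² to each: P0:10, P1:29, P2:13, P3:89 → nearest is P0
(1, 5) — d² to each: P0:106, P1:41, P2:65, P3:53 → nearest is P1
(1, 0) — d² to each: P0:41, P1:16, P2:20, P3:58 → nearest is P1
(3, -3) — d² to each: P0:50, P1:45, P2:37, P3:117 → nearest is P2
1 of the 6 points has P2 as nearest.

1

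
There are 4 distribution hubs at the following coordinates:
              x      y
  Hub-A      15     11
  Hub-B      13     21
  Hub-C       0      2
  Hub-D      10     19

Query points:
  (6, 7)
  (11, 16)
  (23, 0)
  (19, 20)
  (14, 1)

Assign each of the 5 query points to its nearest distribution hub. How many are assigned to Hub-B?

(6, 7) — d² to each: Hub-A:97, Hub-B:245, Hub-C:61, Hub-D:160 → nearest is Hub-C
(11, 16) — d² to each: Hub-A:41, Hub-B:29, Hub-C:317, Hub-D:10 → nearest is Hub-D
(23, 0) — d² to each: Hub-A:185, Hub-B:541, Hub-C:533, Hub-D:530 → nearest is Hub-A
(19, 20) — d² to each: Hub-A:97, Hub-B:37, Hub-C:685, Hub-D:82 → nearest is Hub-B
(14, 1) — d² to each: Hub-A:101, Hub-B:401, Hub-C:197, Hub-D:340 → nearest is Hub-A
1 of the 5 points has Hub-B as nearest.

1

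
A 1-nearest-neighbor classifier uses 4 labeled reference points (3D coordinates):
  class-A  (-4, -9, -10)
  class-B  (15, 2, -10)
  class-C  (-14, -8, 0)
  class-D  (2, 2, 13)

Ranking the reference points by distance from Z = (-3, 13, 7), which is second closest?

class-C

Squared Euclidean distances:
d²(Z, class-A) = (-3−(-4))² + (13−(-9))² + (7−(-10))² = 1 + 484 + 289 = 774
d²(Z, class-B) = (-3−15)² + (13−2)² + (7−(-10))² = 324 + 121 + 289 = 734
d²(Z, class-C) = (-3−(-14))² + (13−(-8))² + (7−0)² = 121 + 441 + 49 = 611
d²(Z, class-D) = (-3−2)² + (13−2)² + (7−13)² = 25 + 121 + 36 = 182
Sorted ascending: class-D, class-C, class-B, … — the second-nearest is class-C.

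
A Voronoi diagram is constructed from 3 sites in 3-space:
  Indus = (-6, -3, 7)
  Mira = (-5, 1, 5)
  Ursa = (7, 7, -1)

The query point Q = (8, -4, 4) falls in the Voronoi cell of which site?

Since √ is increasing, it suffices to compare squared distances:
d²(Q, Indus) = 196 + 1 + 9 = 206
d²(Q, Mira) = 169 + 25 + 1 = 195
d²(Q, Ursa) = 1 + 121 + 25 = 147
Minimum is at Ursa.

Ursa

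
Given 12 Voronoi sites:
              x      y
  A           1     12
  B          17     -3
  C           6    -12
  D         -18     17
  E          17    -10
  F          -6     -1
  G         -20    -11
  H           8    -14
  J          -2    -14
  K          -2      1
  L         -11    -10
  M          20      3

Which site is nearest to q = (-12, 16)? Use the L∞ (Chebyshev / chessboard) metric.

d(q,A) = max(13, 4) = 13
d(q,B) = max(29, 19) = 29
d(q,C) = max(18, 28) = 28
d(q,D) = max(6, 1) = 6
d(q,E) = max(29, 26) = 29
d(q,F) = max(6, 17) = 17
d(q,G) = max(8, 27) = 27
d(q,H) = max(20, 30) = 30
d(q,J) = max(10, 30) = 30
d(q,K) = max(10, 15) = 15
d(q,L) = max(1, 26) = 26
d(q,M) = max(32, 13) = 32
D is nearest.

D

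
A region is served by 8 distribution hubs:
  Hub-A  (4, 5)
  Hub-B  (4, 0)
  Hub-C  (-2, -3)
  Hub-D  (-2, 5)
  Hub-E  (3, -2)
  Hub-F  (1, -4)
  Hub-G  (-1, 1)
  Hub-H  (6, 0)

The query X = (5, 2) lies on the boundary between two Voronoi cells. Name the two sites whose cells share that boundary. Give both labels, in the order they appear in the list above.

Hub-B and Hub-H

Squared distances from X to each site:
d²(X, Hub-A) = 1 + 9 = 10
d²(X, Hub-B) = 1 + 4 = 5
d²(X, Hub-C) = 49 + 25 = 74
d²(X, Hub-D) = 49 + 9 = 58
d²(X, Hub-E) = 4 + 16 = 20
d²(X, Hub-F) = 16 + 36 = 52
d²(X, Hub-G) = 36 + 1 = 37
d²(X, Hub-H) = 1 + 4 = 5
X is equidistant from Hub-B and Hub-H (both at squared distance 5), and every other site is strictly farther — so X lies on the Hub-B–Hub-H Voronoi edge.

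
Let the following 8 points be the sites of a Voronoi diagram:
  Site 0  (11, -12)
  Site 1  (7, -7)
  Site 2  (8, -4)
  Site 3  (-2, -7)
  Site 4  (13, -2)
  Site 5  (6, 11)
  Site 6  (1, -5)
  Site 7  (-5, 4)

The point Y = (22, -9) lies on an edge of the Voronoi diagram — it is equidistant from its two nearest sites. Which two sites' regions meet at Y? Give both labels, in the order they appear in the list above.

Squared distances from Y to each site:
d²(Y, Site 0) = (22−11)² + (-9−(-12))² = 121 + 9 = 130
d²(Y, Site 1) = (22−7)² + (-9−(-7))² = 225 + 4 = 229
d²(Y, Site 2) = (22−8)² + (-9−(-4))² = 196 + 25 = 221
d²(Y, Site 3) = (22−(-2))² + (-9−(-7))² = 576 + 4 = 580
d²(Y, Site 4) = (22−13)² + (-9−(-2))² = 81 + 49 = 130
d²(Y, Site 5) = (22−6)² + (-9−11)² = 256 + 400 = 656
d²(Y, Site 6) = (22−1)² + (-9−(-5))² = 441 + 16 = 457
d²(Y, Site 7) = (22−(-5))² + (-9−4)² = 729 + 169 = 898
Y is equidistant from Site 0 and Site 4 (both at squared distance 130), and every other site is strictly farther — so Y lies on the Site 0–Site 4 Voronoi edge.

Site 0 and Site 4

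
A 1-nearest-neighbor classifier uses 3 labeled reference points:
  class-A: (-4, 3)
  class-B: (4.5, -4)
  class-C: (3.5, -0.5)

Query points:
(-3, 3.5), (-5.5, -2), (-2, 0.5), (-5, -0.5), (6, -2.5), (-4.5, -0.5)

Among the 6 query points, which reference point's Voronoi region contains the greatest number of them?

class-A

(-3, 3.5) — d² to each: class-A:1.25, class-B:112.5, class-C:58.25 → nearest is class-A
(-5.5, -2) — d² to each: class-A:27.25, class-B:104, class-C:83.25 → nearest is class-A
(-2, 0.5) — d² to each: class-A:10.25, class-B:62.5, class-C:31.25 → nearest is class-A
(-5, -0.5) — d² to each: class-A:13.25, class-B:102.5, class-C:72.25 → nearest is class-A
(6, -2.5) — d² to each: class-A:130.25, class-B:4.5, class-C:10.25 → nearest is class-B
(-4.5, -0.5) — d² to each: class-A:12.5, class-B:93.25, class-C:64 → nearest is class-A
Tally — class-A:5, class-B:1. class-A captures the most (5).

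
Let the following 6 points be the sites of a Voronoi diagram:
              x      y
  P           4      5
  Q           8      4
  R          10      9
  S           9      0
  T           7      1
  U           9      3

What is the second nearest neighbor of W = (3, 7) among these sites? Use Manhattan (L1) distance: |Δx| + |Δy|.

d(W,P) = |3−4| + |7−5| = 1 + 2 = 3
d(W,Q) = |3−8| + |7−4| = 5 + 3 = 8
d(W,R) = |3−10| + |7−9| = 7 + 2 = 9
d(W,S) = |3−9| + |7−0| = 6 + 7 = 13
d(W,T) = |3−7| + |7−1| = 4 + 6 = 10
d(W,U) = |3−9| + |7−3| = 6 + 4 = 10
Sorted ascending: P, Q, R, … — the second-nearest is Q.

Q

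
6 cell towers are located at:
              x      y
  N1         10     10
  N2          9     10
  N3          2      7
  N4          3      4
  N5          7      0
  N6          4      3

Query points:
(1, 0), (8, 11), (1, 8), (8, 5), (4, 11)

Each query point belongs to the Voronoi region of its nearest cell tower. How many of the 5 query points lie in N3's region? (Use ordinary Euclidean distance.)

(1, 0) — d² to each: N1:181, N2:164, N3:50, N4:20, N5:36, N6:18 → nearest is N6
(8, 11) — d² to each: N1:5, N2:2, N3:52, N4:74, N5:122, N6:80 → nearest is N2
(1, 8) — d² to each: N1:85, N2:68, N3:2, N4:20, N5:100, N6:34 → nearest is N3
(8, 5) — d² to each: N1:29, N2:26, N3:40, N4:26, N5:26, N6:20 → nearest is N6
(4, 11) — d² to each: N1:37, N2:26, N3:20, N4:50, N5:130, N6:64 → nearest is N3
2 of the 5 points have N3 as nearest.

2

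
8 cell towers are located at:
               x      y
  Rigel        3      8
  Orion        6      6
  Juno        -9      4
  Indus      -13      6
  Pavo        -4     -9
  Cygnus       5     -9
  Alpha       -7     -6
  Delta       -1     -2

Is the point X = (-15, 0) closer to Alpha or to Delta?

Compare squared distances:
d²(X, Alpha) = (-15−(-7))² + (0−(-6))² = 64 + 36 = 100
d²(X, Delta) = (-15−(-1))² + (0−(-2))² = 196 + 4 = 200
100 < 200, so Alpha is closer.

Alpha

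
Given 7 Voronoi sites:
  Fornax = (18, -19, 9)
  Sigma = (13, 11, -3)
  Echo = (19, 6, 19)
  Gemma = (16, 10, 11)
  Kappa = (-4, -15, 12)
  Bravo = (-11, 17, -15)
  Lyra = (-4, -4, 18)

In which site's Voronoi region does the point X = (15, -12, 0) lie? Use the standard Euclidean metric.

Fornax

Squared Euclidean distances:
d²(X, Fornax) = (15−18)² + (-12−(-19))² + (0−9)² = 9 + 49 + 81 = 139
d²(X, Sigma) = (15−13)² + (-12−11)² + (0−(-3))² = 4 + 529 + 9 = 542
d²(X, Echo) = (15−19)² + (-12−6)² + (0−19)² = 16 + 324 + 361 = 701
d²(X, Gemma) = (15−16)² + (-12−10)² + (0−11)² = 1 + 484 + 121 = 606
d²(X, Kappa) = (15−(-4))² + (-12−(-15))² + (0−12)² = 361 + 9 + 144 = 514
d²(X, Bravo) = (15−(-11))² + (-12−17)² + (0−(-15))² = 676 + 841 + 225 = 1742
d²(X, Lyra) = (15−(-4))² + (-12−(-4))² + (0−18)² = 361 + 64 + 324 = 749
Minimum is at Fornax.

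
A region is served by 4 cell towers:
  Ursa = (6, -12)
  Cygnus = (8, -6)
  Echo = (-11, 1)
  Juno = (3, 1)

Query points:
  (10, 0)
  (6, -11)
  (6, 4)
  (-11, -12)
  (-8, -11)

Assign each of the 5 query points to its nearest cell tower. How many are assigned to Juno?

1

(10, 0) — d² to each: Ursa:160, Cygnus:40, Echo:442, Juno:50 → nearest is Cygnus
(6, -11) — d² to each: Ursa:1, Cygnus:29, Echo:433, Juno:153 → nearest is Ursa
(6, 4) — d² to each: Ursa:256, Cygnus:104, Echo:298, Juno:18 → nearest is Juno
(-11, -12) — d² to each: Ursa:289, Cygnus:397, Echo:169, Juno:365 → nearest is Echo
(-8, -11) — d² to each: Ursa:197, Cygnus:281, Echo:153, Juno:265 → nearest is Echo
1 of the 5 points has Juno as nearest.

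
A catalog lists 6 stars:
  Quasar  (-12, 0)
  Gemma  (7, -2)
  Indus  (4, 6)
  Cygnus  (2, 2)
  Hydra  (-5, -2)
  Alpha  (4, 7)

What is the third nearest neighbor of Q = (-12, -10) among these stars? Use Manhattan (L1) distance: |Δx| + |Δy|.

d(Q, Quasar) = |-12−(-12)| + |-10−0| = 0 + 10 = 10
d(Q, Gemma) = |-12−7| + |-10−(-2)| = 19 + 8 = 27
d(Q, Indus) = |-12−4| + |-10−6| = 16 + 16 = 32
d(Q, Cygnus) = |-12−2| + |-10−2| = 14 + 12 = 26
d(Q, Hydra) = |-12−(-5)| + |-10−(-2)| = 7 + 8 = 15
d(Q, Alpha) = |-12−4| + |-10−7| = 16 + 17 = 33
Sorted ascending: Quasar, Hydra, Cygnus, Gemma, … — the third-nearest is Cygnus.

Cygnus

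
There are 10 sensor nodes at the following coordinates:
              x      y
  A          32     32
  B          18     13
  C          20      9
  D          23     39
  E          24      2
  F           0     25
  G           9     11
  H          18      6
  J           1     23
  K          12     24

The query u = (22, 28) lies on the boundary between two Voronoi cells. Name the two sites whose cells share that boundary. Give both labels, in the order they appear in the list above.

A and K

Squared distances from u to each site:
|uA|² = 100 + 16 = 116
|uB|² = 16 + 225 = 241
|uC|² = 4 + 361 = 365
|uD|² = 1 + 121 = 122
|uE|² = 4 + 676 = 680
|uF|² = 484 + 9 = 493
|uG|² = 169 + 289 = 458
|uH|² = 16 + 484 = 500
|uJ|² = 441 + 25 = 466
|uK|² = 100 + 16 = 116
u is equidistant from A and K (both at squared distance 116), and every other site is strictly farther — so u lies on the A–K Voronoi edge.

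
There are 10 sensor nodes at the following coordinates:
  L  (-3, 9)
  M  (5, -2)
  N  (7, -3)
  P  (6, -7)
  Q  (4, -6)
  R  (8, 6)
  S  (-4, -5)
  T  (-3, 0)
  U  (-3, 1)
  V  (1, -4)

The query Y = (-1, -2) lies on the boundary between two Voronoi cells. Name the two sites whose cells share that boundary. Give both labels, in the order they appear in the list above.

T and V

Squared distances from Y to each site:
|YL|² = (-1−(-3))² + (-2−9)² = 4 + 121 = 125
|YM|² = (-1−5)² + (-2−(-2))² = 36 + 0 = 36
|YN|² = (-1−7)² + (-2−(-3))² = 64 + 1 = 65
|YP|² = (-1−6)² + (-2−(-7))² = 49 + 25 = 74
|YQ|² = (-1−4)² + (-2−(-6))² = 25 + 16 = 41
|YR|² = (-1−8)² + (-2−6)² = 81 + 64 = 145
|YS|² = (-1−(-4))² + (-2−(-5))² = 9 + 9 = 18
|YT|² = (-1−(-3))² + (-2−0)² = 4 + 4 = 8
|YU|² = (-1−(-3))² + (-2−1)² = 4 + 9 = 13
|YV|² = (-1−1)² + (-2−(-4))² = 4 + 4 = 8
Y is equidistant from T and V (both at squared distance 8), and every other site is strictly farther — so Y lies on the T–V Voronoi edge.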